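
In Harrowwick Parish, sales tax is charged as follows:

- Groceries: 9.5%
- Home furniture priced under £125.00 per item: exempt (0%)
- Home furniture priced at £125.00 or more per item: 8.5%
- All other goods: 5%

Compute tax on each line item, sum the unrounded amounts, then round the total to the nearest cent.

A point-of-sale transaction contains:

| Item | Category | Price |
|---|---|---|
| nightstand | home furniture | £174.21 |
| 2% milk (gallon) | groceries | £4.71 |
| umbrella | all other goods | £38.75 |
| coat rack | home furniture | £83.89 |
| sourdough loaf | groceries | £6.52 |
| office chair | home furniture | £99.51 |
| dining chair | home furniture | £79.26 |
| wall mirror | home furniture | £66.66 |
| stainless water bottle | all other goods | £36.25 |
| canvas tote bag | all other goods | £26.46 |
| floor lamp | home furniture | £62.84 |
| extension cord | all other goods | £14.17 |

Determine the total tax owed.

£21.66

Nightstand £174.21: home furniture, £125.00 or more → 8.5% → £14.80785
2% milk (gallon) £4.71: groceries → 9.5% → £0.44745
Umbrella £38.75: all other goods → 5% → £1.9375
Coat rack £83.89: home furniture, under £125.00 → 0% → £0.00
Sourdough loaf £6.52: groceries → 9.5% → £0.6194
Office chair £99.51: home furniture, under £125.00 → 0% → £0.00
Dining chair £79.26: home furniture, under £125.00 → 0% → £0.00
Wall mirror £66.66: home furniture, under £125.00 → 0% → £0.00
Stainless water bottle £36.25: all other goods → 5% → £1.8125
Canvas tote bag £26.46: all other goods → 5% → £1.323
Floor lamp £62.84: home furniture, under £125.00 → 0% → £0.00
Extension cord £14.17: all other goods → 5% → £0.7085
Unrounded tax sum = £21.6562 → £21.66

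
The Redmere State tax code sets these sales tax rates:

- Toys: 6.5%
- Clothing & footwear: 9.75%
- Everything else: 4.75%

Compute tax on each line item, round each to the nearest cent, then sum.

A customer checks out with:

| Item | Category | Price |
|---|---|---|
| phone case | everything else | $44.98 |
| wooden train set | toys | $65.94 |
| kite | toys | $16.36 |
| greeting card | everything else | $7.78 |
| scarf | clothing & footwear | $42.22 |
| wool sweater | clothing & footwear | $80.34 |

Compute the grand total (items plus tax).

Phone case $44.98: everything else → 4.75% → $2.14
Wooden train set $65.94: toys → 6.5% → $4.29
Kite $16.36: toys → 6.5% → $1.06
Greeting card $7.78: everything else → 4.75% → $0.37
Scarf $42.22: clothing & footwear → 9.75% → $4.12
Wool sweater $80.34: clothing & footwear → 9.75% → $7.83
Subtotal = $257.62; tax = $19.81; total due = $277.43

$277.43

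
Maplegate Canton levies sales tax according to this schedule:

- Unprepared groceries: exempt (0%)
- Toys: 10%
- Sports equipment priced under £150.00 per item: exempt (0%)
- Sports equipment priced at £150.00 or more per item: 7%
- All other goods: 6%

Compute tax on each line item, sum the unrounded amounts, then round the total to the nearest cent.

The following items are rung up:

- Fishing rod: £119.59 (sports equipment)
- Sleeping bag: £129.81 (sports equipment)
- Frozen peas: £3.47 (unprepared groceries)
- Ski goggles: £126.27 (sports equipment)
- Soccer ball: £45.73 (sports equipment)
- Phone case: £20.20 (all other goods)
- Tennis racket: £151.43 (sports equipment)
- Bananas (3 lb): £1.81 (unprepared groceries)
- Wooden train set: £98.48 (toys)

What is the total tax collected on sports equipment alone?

£10.60

Fishing rod £119.59: sports equipment, under £150.00 → 0% → £0.00
Sleeping bag £129.81: sports equipment, under £150.00 → 0% → £0.00
Ski goggles £126.27: sports equipment, under £150.00 → 0% → £0.00
Soccer ball £45.73: sports equipment, under £150.00 → 0% → £0.00
Tennis racket £151.43: sports equipment, £150.00 or more → 7% → £10.6001
Tax on sports equipment: unrounded sum = £10.6001 → £10.60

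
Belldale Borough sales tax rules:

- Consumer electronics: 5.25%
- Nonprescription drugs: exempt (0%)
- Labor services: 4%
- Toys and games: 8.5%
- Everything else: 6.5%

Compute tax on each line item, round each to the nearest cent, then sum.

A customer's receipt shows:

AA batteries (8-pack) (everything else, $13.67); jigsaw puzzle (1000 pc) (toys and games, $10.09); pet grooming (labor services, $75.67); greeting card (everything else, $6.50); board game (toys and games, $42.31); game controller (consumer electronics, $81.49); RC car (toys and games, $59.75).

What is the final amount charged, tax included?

AA batteries (8-pack) $13.67: everything else → 6.5% → $0.89
Jigsaw puzzle (1000 pc) $10.09: toys and games → 8.5% → $0.86
Pet grooming $75.67: labor services → 4% → $3.03
Greeting card $6.50: everything else → 6.5% → $0.42
Board game $42.31: toys and games → 8.5% → $3.60
Game controller $81.49: consumer electronics → 5.25% → $4.28
RC car $59.75: toys and games → 8.5% → $5.08
Subtotal = $289.48; tax = $18.16; total due = $307.64

$307.64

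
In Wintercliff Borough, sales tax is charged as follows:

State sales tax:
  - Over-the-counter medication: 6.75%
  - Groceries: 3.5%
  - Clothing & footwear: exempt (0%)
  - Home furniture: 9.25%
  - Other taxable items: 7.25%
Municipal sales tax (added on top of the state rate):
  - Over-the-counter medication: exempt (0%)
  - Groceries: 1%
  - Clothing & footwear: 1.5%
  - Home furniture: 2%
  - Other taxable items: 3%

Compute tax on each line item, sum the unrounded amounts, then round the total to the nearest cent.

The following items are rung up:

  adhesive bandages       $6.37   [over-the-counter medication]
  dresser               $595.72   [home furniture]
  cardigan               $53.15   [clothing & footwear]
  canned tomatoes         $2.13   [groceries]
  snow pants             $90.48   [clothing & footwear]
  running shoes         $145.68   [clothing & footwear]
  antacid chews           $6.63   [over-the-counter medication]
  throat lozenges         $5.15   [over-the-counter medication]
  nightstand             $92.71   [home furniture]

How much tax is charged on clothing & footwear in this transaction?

$4.34

Cardigan $53.15: clothing & footwear → 0% + 1.5% municipal = 1.5% → $0.79725
Snow pants $90.48: clothing & footwear → 0% + 1.5% municipal = 1.5% → $1.3572
Running shoes $145.68: clothing & footwear → 0% + 1.5% municipal = 1.5% → $2.1852
Tax on clothing & footwear: unrounded sum = $4.33965 → $4.34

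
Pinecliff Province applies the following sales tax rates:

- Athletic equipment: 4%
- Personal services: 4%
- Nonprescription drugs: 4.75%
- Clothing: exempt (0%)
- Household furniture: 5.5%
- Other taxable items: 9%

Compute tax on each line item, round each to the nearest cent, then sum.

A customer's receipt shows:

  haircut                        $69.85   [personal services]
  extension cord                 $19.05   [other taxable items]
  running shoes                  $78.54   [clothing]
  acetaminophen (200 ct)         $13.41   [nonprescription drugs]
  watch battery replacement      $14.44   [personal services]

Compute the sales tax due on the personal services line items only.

$3.37

Haircut $69.85: personal services → 4% → $2.79
Watch battery replacement $14.44: personal services → 4% → $0.58
Tax on personal services = $2.79 + $0.58 = $3.37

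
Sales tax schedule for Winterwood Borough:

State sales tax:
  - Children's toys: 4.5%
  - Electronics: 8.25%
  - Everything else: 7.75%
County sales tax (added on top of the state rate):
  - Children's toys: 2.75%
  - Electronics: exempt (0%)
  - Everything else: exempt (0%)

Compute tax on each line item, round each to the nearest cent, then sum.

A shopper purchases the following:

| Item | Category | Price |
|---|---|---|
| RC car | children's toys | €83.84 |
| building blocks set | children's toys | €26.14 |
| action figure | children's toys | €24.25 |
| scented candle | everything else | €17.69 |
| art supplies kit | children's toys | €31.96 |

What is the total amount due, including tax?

€197.31

RC car €83.84: children's toys → 4.5% + 2.75% county = 7.25% → €6.08
Building blocks set €26.14: children's toys → 4.5% + 2.75% county = 7.25% → €1.90
Action figure €24.25: children's toys → 4.5% + 2.75% county = 7.25% → €1.76
Scented candle €17.69: everything else → 7.75% + 0% county = 7.75% → €1.37
Art supplies kit €31.96: children's toys → 4.5% + 2.75% county = 7.25% → €2.32
Subtotal = €183.88; tax = €13.43; total due = €197.31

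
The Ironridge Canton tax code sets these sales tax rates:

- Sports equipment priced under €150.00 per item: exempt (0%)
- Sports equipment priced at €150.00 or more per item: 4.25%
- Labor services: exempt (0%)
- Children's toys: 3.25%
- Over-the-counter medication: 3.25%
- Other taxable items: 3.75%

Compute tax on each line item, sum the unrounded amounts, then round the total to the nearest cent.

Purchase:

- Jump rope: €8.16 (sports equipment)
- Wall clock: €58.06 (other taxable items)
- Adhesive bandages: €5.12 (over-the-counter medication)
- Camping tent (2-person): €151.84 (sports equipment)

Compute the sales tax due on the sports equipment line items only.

€6.45

Jump rope €8.16: sports equipment, under €150.00 → 0% → €0.00
Camping tent (2-person) €151.84: sports equipment, €150.00 or more → 4.25% → €6.4532
Tax on sports equipment: unrounded sum = €6.4532 → €6.45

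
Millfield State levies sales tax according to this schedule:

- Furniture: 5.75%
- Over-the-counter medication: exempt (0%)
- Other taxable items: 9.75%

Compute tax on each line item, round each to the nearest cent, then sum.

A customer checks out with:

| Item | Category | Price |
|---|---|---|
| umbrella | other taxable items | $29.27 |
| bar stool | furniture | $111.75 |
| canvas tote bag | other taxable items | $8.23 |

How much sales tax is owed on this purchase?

$10.08

Umbrella $29.27: other taxable items → 9.75% → $2.85
Bar stool $111.75: furniture → 5.75% → $6.43
Canvas tote bag $8.23: other taxable items → 9.75% → $0.80
Total tax = $2.85 + $6.43 + $0.80 = $10.08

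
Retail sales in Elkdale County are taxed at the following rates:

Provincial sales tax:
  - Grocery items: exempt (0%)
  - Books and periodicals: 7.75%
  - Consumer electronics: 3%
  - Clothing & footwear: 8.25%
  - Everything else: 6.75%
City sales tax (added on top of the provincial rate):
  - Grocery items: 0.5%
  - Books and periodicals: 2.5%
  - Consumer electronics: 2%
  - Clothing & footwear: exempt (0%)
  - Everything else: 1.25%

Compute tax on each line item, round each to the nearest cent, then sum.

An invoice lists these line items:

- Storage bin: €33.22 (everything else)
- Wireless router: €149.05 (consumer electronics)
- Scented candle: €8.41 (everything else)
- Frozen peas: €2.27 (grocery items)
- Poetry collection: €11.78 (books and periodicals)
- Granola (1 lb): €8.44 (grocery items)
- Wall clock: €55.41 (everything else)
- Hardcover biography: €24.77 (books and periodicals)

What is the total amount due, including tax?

Storage bin €33.22: everything else → 6.75% + 1.25% city = 8% → €2.66
Wireless router €149.05: consumer electronics → 3% + 2% city = 5% → €7.45
Scented candle €8.41: everything else → 6.75% + 1.25% city = 8% → €0.67
Frozen peas €2.27: grocery items → 0% + 0.5% city = 0.5% → €0.01
Poetry collection €11.78: books and periodicals → 7.75% + 2.5% city = 10.25% → €1.21
Granola (1 lb) €8.44: grocery items → 0% + 0.5% city = 0.5% → €0.04
Wall clock €55.41: everything else → 6.75% + 1.25% city = 8% → €4.43
Hardcover biography €24.77: books and periodicals → 7.75% + 2.5% city = 10.25% → €2.54
Subtotal = €293.35; tax = €19.01; total due = €312.36

€312.36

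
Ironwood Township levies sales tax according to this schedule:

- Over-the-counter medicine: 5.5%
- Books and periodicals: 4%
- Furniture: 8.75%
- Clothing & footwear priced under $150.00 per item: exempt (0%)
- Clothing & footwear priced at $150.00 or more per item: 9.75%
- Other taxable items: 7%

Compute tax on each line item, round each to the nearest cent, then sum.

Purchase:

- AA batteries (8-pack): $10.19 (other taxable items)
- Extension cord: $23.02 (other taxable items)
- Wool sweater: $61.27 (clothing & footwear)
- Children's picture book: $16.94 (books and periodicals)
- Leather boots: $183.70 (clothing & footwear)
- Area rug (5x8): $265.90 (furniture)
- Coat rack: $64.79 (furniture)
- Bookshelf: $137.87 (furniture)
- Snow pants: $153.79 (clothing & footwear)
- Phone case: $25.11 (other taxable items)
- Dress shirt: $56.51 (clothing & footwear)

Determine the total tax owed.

AA batteries (8-pack) $10.19: other taxable items → 7% → $0.71
Extension cord $23.02: other taxable items → 7% → $1.61
Wool sweater $61.27: clothing & footwear, under $150.00 → 0% → $0.00
Children's picture book $16.94: books and periodicals → 4% → $0.68
Leather boots $183.70: clothing & footwear, $150.00 or more → 9.75% → $17.91
Area rug (5x8) $265.90: furniture → 8.75% → $23.27
Coat rack $64.79: furniture → 8.75% → $5.67
Bookshelf $137.87: furniture → 8.75% → $12.06
Snow pants $153.79: clothing & footwear, $150.00 or more → 9.75% → $14.99
Phone case $25.11: other taxable items → 7% → $1.76
Dress shirt $56.51: clothing & footwear, under $150.00 → 0% → $0.00
Total tax = $0.71 + $1.61 + $0.68 + $17.91 + $23.27 + $5.67 + $12.06 + $14.99 + $1.76 = $78.66

$78.66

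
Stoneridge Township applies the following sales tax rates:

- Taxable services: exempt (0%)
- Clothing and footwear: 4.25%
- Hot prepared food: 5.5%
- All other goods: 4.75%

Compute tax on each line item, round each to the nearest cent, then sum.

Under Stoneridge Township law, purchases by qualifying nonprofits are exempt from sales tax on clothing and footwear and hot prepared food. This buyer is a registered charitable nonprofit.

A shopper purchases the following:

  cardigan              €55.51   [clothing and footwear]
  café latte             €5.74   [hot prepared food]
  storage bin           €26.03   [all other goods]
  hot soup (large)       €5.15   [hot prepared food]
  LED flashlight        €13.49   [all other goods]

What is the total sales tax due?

Cardigan €55.51: clothing and footwear, buyer-exempt → 0% → €0.00
Café latte €5.74: hot prepared food, buyer-exempt → 0% → €0.00
Storage bin €26.03: all other goods → 4.75% → €1.24
Hot soup (large) €5.15: hot prepared food, buyer-exempt → 0% → €0.00
LED flashlight €13.49: all other goods → 4.75% → €0.64
Total tax = €1.24 + €0.64 = €1.88

€1.88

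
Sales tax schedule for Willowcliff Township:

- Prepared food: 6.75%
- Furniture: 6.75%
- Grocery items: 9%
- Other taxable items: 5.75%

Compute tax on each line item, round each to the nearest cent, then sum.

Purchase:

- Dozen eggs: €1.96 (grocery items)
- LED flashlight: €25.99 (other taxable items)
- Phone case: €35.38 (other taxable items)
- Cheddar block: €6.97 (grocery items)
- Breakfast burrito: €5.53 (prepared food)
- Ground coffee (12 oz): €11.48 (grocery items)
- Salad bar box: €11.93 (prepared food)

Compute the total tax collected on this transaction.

€6.54

Dozen eggs €1.96: grocery items → 9% → €0.18
LED flashlight €25.99: other taxable items → 5.75% → €1.49
Phone case €35.38: other taxable items → 5.75% → €2.03
Cheddar block €6.97: grocery items → 9% → €0.63
Breakfast burrito €5.53: prepared food → 6.75% → €0.37
Ground coffee (12 oz) €11.48: grocery items → 9% → €1.03
Salad bar box €11.93: prepared food → 6.75% → €0.81
Total tax = €0.18 + €1.49 + €2.03 + €0.63 + €0.37 + €1.03 + €0.81 = €6.54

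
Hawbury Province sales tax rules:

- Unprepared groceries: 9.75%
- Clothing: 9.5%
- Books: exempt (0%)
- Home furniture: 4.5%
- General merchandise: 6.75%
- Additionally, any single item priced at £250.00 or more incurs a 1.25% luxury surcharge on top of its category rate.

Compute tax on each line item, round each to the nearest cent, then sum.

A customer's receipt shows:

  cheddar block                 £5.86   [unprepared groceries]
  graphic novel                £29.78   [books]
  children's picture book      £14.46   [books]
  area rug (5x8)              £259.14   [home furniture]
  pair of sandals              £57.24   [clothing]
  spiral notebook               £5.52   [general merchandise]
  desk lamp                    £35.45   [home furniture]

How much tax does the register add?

£22.88

Cheddar block £5.86: unprepared groceries → 9.75% → £0.57
Graphic novel £29.78: books → 0% → £0.00
Children's picture book £14.46: books → 0% → £0.00
Area rug (5x8) £259.14: home furniture → 4.5% + 1.25% surcharge = 5.75% → £14.90
Pair of sandals £57.24: clothing → 9.5% → £5.44
Spiral notebook £5.52: general merchandise → 6.75% → £0.37
Desk lamp £35.45: home furniture → 4.5% → £1.60
Total tax = £0.57 + £14.90 + £5.44 + £0.37 + £1.60 = £22.88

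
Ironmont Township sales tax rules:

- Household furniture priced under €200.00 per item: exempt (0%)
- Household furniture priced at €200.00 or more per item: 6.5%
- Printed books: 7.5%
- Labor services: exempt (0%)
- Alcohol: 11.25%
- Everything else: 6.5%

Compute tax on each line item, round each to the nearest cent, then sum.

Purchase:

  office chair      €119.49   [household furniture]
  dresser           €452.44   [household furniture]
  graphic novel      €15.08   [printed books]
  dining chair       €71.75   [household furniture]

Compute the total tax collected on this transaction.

€30.54

Office chair €119.49: household furniture, under €200.00 → 0% → €0.00
Dresser €452.44: household furniture, €200.00 or more → 6.5% → €29.41
Graphic novel €15.08: printed books → 7.5% → €1.13
Dining chair €71.75: household furniture, under €200.00 → 0% → €0.00
Total tax = €29.41 + €1.13 = €30.54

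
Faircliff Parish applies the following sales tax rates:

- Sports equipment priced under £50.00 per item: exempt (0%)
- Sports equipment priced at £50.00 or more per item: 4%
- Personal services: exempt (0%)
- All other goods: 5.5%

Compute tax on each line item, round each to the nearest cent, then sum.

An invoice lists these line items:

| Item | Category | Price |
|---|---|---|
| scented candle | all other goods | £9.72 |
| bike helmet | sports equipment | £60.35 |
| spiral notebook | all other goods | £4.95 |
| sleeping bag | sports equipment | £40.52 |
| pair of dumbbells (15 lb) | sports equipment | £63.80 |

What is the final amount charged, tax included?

Scented candle £9.72: all other goods → 5.5% → £0.53
Bike helmet £60.35: sports equipment, £50.00 or more → 4% → £2.41
Spiral notebook £4.95: all other goods → 5.5% → £0.27
Sleeping bag £40.52: sports equipment, under £50.00 → 0% → £0.00
Pair of dumbbells (15 lb) £63.80: sports equipment, £50.00 or more → 4% → £2.55
Subtotal = £179.34; tax = £5.76; total due = £185.10

£185.10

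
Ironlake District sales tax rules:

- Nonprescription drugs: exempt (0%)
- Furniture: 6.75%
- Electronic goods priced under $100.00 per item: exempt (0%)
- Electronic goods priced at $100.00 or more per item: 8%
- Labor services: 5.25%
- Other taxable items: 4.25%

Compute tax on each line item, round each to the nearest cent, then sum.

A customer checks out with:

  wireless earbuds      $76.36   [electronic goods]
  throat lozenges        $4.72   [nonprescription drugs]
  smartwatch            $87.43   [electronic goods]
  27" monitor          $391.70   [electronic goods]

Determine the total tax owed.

$31.34

Wireless earbuds $76.36: electronic goods, under $100.00 → 0% → $0.00
Throat lozenges $4.72: nonprescription drugs → 0% → $0.00
Smartwatch $87.43: electronic goods, under $100.00 → 0% → $0.00
27" monitor $391.70: electronic goods, $100.00 or more → 8% → $31.34
Total tax = $31.34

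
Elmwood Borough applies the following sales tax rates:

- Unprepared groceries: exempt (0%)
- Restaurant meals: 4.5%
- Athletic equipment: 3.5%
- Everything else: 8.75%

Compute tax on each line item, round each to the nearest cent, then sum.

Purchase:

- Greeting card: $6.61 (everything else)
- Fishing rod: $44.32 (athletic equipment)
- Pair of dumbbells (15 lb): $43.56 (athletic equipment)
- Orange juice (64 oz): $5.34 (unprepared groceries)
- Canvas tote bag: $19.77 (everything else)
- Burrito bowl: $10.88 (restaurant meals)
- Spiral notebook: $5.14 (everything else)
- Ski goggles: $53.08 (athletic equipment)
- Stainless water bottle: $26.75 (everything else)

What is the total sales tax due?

Greeting card $6.61: everything else → 8.75% → $0.58
Fishing rod $44.32: athletic equipment → 3.5% → $1.55
Pair of dumbbells (15 lb) $43.56: athletic equipment → 3.5% → $1.52
Orange juice (64 oz) $5.34: unprepared groceries → 0% → $0.00
Canvas tote bag $19.77: everything else → 8.75% → $1.73
Burrito bowl $10.88: restaurant meals → 4.5% → $0.49
Spiral notebook $5.14: everything else → 8.75% → $0.45
Ski goggles $53.08: athletic equipment → 3.5% → $1.86
Stainless water bottle $26.75: everything else → 8.75% → $2.34
Total tax = $0.58 + $1.55 + $1.52 + $1.73 + $0.49 + $0.45 + $1.86 + $2.34 = $10.52

$10.52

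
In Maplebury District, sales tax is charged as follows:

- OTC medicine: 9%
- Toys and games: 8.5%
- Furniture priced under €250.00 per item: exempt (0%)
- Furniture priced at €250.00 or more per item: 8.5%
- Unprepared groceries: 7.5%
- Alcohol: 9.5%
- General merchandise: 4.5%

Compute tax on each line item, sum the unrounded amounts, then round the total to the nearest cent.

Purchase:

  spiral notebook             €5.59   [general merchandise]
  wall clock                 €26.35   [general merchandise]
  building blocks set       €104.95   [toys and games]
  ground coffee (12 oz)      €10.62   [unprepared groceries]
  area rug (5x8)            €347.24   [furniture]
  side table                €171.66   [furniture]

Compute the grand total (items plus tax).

Spiral notebook €5.59: general merchandise → 4.5% → €0.25155
Wall clock €26.35: general merchandise → 4.5% → €1.18575
Building blocks set €104.95: toys and games → 8.5% → €8.92075
Ground coffee (12 oz) €10.62: unprepared groceries → 7.5% → €0.7965
Area rug (5x8) €347.24: furniture, €250.00 or more → 8.5% → €29.5154
Side table €171.66: furniture, under €250.00 → 0% → €0.00
Subtotal = €666.41; unrounded tax = €40.66995 → €40.67; total due = €707.08

€707.08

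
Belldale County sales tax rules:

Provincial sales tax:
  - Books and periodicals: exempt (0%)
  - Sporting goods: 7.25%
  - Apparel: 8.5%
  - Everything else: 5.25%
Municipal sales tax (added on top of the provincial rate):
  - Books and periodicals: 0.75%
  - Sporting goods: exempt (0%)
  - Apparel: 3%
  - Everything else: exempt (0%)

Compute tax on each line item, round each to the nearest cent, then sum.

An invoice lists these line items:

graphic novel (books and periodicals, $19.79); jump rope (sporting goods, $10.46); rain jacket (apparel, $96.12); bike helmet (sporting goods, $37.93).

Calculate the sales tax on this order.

Graphic novel $19.79: books and periodicals → 0% + 0.75% municipal = 0.75% → $0.15
Jump rope $10.46: sporting goods → 7.25% + 0% municipal = 7.25% → $0.76
Rain jacket $96.12: apparel → 8.5% + 3% municipal = 11.5% → $11.05
Bike helmet $37.93: sporting goods → 7.25% + 0% municipal = 7.25% → $2.75
Total tax = $0.15 + $0.76 + $11.05 + $2.75 = $14.71

$14.71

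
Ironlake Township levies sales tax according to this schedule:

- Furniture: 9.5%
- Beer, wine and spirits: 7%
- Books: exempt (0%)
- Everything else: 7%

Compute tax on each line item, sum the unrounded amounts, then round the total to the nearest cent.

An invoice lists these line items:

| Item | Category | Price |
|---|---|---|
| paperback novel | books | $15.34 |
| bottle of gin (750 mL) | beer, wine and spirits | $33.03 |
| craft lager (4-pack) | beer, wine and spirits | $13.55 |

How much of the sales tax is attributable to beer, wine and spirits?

$3.26

Bottle of gin (750 mL) $33.03: beer, wine and spirits → 7% → $2.3121
Craft lager (4-pack) $13.55: beer, wine and spirits → 7% → $0.9485
Tax on beer, wine and spirits: unrounded sum = $3.2606 → $3.26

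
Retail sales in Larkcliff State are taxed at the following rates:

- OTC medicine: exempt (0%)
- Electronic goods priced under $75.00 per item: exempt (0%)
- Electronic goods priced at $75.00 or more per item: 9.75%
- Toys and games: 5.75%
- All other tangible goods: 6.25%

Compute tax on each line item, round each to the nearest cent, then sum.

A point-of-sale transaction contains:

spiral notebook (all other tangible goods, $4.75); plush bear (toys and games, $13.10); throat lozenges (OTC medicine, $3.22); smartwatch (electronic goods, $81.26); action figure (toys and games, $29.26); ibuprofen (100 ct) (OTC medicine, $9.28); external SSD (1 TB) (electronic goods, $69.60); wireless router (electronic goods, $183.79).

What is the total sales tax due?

Spiral notebook $4.75: all other tangible goods → 6.25% → $0.30
Plush bear $13.10: toys and games → 5.75% → $0.75
Throat lozenges $3.22: OTC medicine → 0% → $0.00
Smartwatch $81.26: electronic goods, $75.00 or more → 9.75% → $7.92
Action figure $29.26: toys and games → 5.75% → $1.68
Ibuprofen (100 ct) $9.28: OTC medicine → 0% → $0.00
External SSD (1 TB) $69.60: electronic goods, under $75.00 → 0% → $0.00
Wireless router $183.79: electronic goods, $75.00 or more → 9.75% → $17.92
Total tax = $0.30 + $0.75 + $7.92 + $1.68 + $17.92 = $28.57

$28.57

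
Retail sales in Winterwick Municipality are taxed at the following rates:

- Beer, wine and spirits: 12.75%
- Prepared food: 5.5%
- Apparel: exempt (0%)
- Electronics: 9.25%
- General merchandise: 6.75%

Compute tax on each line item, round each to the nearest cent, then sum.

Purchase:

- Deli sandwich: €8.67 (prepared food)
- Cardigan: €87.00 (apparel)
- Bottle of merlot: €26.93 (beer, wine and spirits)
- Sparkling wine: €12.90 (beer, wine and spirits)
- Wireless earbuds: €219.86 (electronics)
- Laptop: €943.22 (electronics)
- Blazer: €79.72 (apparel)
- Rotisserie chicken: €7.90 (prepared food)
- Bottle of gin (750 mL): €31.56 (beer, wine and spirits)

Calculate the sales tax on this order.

Deli sandwich €8.67: prepared food → 5.5% → €0.48
Cardigan €87.00: apparel → 0% → €0.00
Bottle of merlot €26.93: beer, wine and spirits → 12.75% → €3.43
Sparkling wine €12.90: beer, wine and spirits → 12.75% → €1.64
Wireless earbuds €219.86: electronics → 9.25% → €20.34
Laptop €943.22: electronics → 9.25% → €87.25
Blazer €79.72: apparel → 0% → €0.00
Rotisserie chicken €7.90: prepared food → 5.5% → €0.43
Bottle of gin (750 mL) €31.56: beer, wine and spirits → 12.75% → €4.02
Total tax = €0.48 + €3.43 + €1.64 + €20.34 + €87.25 + €0.43 + €4.02 = €117.59

€117.59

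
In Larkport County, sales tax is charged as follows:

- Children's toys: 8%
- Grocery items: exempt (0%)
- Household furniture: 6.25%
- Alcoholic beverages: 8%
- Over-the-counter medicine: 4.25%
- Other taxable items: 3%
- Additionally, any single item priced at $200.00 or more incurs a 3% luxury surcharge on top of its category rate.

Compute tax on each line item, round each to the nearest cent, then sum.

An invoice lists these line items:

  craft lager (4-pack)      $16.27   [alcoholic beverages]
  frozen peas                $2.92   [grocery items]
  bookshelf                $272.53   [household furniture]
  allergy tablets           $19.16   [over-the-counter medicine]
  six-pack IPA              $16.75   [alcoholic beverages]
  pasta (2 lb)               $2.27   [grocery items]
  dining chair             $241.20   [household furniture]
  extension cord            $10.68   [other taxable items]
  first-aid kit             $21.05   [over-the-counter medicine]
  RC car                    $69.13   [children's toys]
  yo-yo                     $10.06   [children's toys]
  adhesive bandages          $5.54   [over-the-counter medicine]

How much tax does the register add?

Craft lager (4-pack) $16.27: alcoholic beverages → 8% → $1.30
Frozen peas $2.92: grocery items → 0% → $0.00
Bookshelf $272.53: household furniture → 6.25% + 3% surcharge = 9.25% → $25.21
Allergy tablets $19.16: over-the-counter medicine → 4.25% → $0.81
Six-pack IPA $16.75: alcoholic beverages → 8% → $1.34
Pasta (2 lb) $2.27: grocery items → 0% → $0.00
Dining chair $241.20: household furniture → 6.25% + 3% surcharge = 9.25% → $22.31
Extension cord $10.68: other taxable items → 3% → $0.32
First-aid kit $21.05: over-the-counter medicine → 4.25% → $0.89
RC car $69.13: children's toys → 8% → $5.53
Yo-yo $10.06: children's toys → 8% → $0.80
Adhesive bandages $5.54: over-the-counter medicine → 4.25% → $0.24
Total tax = $1.30 + $25.21 + $0.81 + $1.34 + $22.31 + $0.32 + $0.89 + $5.53 + $0.80 + $0.24 = $58.75

$58.75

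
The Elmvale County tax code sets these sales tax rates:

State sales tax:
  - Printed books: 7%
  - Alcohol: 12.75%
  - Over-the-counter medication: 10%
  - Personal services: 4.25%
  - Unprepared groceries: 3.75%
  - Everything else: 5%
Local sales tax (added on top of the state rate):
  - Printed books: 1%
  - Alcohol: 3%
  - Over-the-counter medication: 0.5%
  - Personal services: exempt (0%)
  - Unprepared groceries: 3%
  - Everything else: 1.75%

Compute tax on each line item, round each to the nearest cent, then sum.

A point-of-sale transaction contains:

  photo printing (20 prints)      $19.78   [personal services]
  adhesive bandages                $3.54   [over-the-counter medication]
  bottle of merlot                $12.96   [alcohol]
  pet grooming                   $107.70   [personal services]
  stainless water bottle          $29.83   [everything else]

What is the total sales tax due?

$9.84

Photo printing (20 prints) $19.78: personal services → 4.25% + 0% local = 4.25% → $0.84
Adhesive bandages $3.54: over-the-counter medication → 10% + 0.5% local = 10.5% → $0.37
Bottle of merlot $12.96: alcohol → 12.75% + 3% local = 15.75% → $2.04
Pet grooming $107.70: personal services → 4.25% + 0% local = 4.25% → $4.58
Stainless water bottle $29.83: everything else → 5% + 1.75% local = 6.75% → $2.01
Total tax = $0.84 + $0.37 + $2.04 + $4.58 + $2.01 = $9.84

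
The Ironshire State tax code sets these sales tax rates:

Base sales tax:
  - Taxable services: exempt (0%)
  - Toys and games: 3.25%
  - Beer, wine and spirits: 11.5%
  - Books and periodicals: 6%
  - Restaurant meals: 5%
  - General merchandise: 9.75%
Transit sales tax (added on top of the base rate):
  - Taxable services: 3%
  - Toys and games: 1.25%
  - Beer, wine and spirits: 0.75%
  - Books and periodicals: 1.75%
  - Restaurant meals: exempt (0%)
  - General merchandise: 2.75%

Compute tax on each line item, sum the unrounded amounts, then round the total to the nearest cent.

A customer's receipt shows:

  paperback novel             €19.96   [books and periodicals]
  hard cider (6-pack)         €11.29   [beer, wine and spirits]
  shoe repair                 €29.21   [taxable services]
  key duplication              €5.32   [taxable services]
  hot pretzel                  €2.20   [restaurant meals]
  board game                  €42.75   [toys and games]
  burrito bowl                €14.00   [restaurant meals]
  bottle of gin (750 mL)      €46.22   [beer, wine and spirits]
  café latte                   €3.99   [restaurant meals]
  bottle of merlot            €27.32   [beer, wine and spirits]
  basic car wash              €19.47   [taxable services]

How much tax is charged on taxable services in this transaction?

€1.62

Shoe repair €29.21: taxable services → 0% + 3% transit = 3% → €0.8763
Key duplication €5.32: taxable services → 0% + 3% transit = 3% → €0.1596
Basic car wash €19.47: taxable services → 0% + 3% transit = 3% → €0.5841
Tax on taxable services: unrounded sum = €1.62 → €1.62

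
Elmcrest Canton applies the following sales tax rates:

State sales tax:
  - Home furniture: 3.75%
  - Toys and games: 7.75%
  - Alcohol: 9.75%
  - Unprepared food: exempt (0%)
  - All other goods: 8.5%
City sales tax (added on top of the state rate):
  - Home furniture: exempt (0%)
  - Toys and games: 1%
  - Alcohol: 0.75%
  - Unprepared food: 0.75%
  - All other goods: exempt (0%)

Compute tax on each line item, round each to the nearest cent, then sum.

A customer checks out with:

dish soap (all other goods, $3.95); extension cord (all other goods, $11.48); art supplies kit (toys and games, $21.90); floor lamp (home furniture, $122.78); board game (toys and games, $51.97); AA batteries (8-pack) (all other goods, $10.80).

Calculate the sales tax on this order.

$13.31

Dish soap $3.95: all other goods → 8.5% + 0% city = 8.5% → $0.34
Extension cord $11.48: all other goods → 8.5% + 0% city = 8.5% → $0.98
Art supplies kit $21.90: toys and games → 7.75% + 1% city = 8.75% → $1.92
Floor lamp $122.78: home furniture → 3.75% + 0% city = 3.75% → $4.60
Board game $51.97: toys and games → 7.75% + 1% city = 8.75% → $4.55
AA batteries (8-pack) $10.80: all other goods → 8.5% + 0% city = 8.5% → $0.92
Total tax = $0.34 + $0.98 + $1.92 + $4.60 + $4.55 + $0.92 = $13.31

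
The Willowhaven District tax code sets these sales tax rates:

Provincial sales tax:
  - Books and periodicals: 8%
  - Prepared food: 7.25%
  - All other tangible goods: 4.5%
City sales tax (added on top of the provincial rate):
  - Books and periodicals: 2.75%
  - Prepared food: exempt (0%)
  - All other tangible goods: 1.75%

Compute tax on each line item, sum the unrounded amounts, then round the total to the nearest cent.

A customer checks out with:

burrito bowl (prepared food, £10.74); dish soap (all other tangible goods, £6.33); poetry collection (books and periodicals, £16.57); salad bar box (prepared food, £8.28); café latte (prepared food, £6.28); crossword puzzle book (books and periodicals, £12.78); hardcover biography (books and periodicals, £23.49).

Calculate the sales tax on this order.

Burrito bowl £10.74: prepared food → 7.25% + 0% city = 7.25% → £0.77865
Dish soap £6.33: all other tangible goods → 4.5% + 1.75% city = 6.25% → £0.395625
Poetry collection £16.57: books and periodicals → 8% + 2.75% city = 10.75% → £1.781275
Salad bar box £8.28: prepared food → 7.25% + 0% city = 7.25% → £0.6003
Café latte £6.28: prepared food → 7.25% + 0% city = 7.25% → £0.4553
Crossword puzzle book £12.78: books and periodicals → 8% + 2.75% city = 10.75% → £1.37385
Hardcover biography £23.49: books and periodicals → 8% + 2.75% city = 10.75% → £2.525175
Unrounded tax sum = £7.910175 → £7.91

£7.91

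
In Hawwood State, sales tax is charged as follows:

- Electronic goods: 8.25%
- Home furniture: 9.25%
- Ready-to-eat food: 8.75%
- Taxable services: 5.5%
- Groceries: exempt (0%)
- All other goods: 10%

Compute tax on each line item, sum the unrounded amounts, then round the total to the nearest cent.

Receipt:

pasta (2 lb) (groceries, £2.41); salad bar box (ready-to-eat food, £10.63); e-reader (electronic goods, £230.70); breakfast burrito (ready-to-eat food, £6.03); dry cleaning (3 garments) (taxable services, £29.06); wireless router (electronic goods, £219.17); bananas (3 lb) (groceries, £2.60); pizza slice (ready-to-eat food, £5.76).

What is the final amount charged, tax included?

£547.03

Pasta (2 lb) £2.41: groceries → 0% → £0.00
Salad bar box £10.63: ready-to-eat food → 8.75% → £0.930125
E-reader £230.70: electronic goods → 8.25% → £19.03275
Breakfast burrito £6.03: ready-to-eat food → 8.75% → £0.527625
Dry cleaning (3 garments) £29.06: taxable services → 5.5% → £1.5983
Wireless router £219.17: electronic goods → 8.25% → £18.081525
Bananas (3 lb) £2.60: groceries → 0% → £0.00
Pizza slice £5.76: ready-to-eat food → 8.75% → £0.504
Subtotal = £506.36; unrounded tax = £40.674325 → £40.67; total due = £547.03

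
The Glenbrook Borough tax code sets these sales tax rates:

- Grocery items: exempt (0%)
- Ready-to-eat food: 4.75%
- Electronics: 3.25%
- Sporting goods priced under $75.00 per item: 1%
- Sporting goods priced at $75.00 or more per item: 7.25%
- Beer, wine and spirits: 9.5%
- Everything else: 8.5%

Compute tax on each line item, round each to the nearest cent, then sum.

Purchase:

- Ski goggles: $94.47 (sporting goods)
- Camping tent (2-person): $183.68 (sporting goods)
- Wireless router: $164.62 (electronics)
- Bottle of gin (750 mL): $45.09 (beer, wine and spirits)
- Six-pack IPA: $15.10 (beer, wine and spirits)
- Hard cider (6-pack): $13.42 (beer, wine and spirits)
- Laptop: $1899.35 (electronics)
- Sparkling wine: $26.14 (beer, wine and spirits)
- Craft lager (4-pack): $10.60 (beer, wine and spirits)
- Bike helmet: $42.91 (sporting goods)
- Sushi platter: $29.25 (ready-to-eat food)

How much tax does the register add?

Ski goggles $94.47: sporting goods, $75.00 or more → 7.25% → $6.85
Camping tent (2-person) $183.68: sporting goods, $75.00 or more → 7.25% → $13.32
Wireless router $164.62: electronics → 3.25% → $5.35
Bottle of gin (750 mL) $45.09: beer, wine and spirits → 9.5% → $4.28
Six-pack IPA $15.10: beer, wine and spirits → 9.5% → $1.43
Hard cider (6-pack) $13.42: beer, wine and spirits → 9.5% → $1.27
Laptop $1899.35: electronics → 3.25% → $61.73
Sparkling wine $26.14: beer, wine and spirits → 9.5% → $2.48
Craft lager (4-pack) $10.60: beer, wine and spirits → 9.5% → $1.01
Bike helmet $42.91: sporting goods, under $75.00 → 1% → $0.43
Sushi platter $29.25: ready-to-eat food → 4.75% → $1.39
Total tax = $6.85 + $13.32 + $5.35 + $4.28 + $1.43 + $1.27 + $61.73 + $2.48 + $1.01 + $0.43 + $1.39 = $99.54

$99.54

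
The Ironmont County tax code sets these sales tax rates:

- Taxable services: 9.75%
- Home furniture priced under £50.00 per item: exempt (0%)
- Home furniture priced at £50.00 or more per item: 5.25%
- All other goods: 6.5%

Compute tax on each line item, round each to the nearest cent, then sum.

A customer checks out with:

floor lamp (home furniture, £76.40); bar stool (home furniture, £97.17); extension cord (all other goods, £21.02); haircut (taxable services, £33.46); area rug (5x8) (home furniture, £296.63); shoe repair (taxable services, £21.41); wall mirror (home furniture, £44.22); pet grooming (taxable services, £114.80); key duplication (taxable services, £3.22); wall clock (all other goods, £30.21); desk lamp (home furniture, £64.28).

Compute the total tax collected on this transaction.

Floor lamp £76.40: home furniture, £50.00 or more → 5.25% → £4.01
Bar stool £97.17: home furniture, £50.00 or more → 5.25% → £5.10
Extension cord £21.02: all other goods → 6.5% → £1.37
Haircut £33.46: taxable services → 9.75% → £3.26
Area rug (5x8) £296.63: home furniture, £50.00 or more → 5.25% → £15.57
Shoe repair £21.41: taxable services → 9.75% → £2.09
Wall mirror £44.22: home furniture, under £50.00 → 0% → £0.00
Pet grooming £114.80: taxable services → 9.75% → £11.19
Key duplication £3.22: taxable services → 9.75% → £0.31
Wall clock £30.21: all other goods → 6.5% → £1.96
Desk lamp £64.28: home furniture, £50.00 or more → 5.25% → £3.37
Total tax = £4.01 + £5.10 + £1.37 + £3.26 + £15.57 + £2.09 + £11.19 + £0.31 + £1.96 + £3.37 = £48.23

£48.23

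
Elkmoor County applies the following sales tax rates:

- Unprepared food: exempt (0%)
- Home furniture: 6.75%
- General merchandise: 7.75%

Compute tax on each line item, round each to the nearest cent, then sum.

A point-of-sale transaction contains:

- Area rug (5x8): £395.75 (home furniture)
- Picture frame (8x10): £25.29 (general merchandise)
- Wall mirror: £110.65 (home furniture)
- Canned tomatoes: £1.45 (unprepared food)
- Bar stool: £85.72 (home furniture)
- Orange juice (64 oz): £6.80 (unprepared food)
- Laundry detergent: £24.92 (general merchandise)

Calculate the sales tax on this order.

Area rug (5x8) £395.75: home furniture → 6.75% → £26.71
Picture frame (8x10) £25.29: general merchandise → 7.75% → £1.96
Wall mirror £110.65: home furniture → 6.75% → £7.47
Canned tomatoes £1.45: unprepared food → 0% → £0.00
Bar stool £85.72: home furniture → 6.75% → £5.79
Orange juice (64 oz) £6.80: unprepared food → 0% → £0.00
Laundry detergent £24.92: general merchandise → 7.75% → £1.93
Total tax = £26.71 + £1.96 + £7.47 + £5.79 + £1.93 = £43.86

£43.86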